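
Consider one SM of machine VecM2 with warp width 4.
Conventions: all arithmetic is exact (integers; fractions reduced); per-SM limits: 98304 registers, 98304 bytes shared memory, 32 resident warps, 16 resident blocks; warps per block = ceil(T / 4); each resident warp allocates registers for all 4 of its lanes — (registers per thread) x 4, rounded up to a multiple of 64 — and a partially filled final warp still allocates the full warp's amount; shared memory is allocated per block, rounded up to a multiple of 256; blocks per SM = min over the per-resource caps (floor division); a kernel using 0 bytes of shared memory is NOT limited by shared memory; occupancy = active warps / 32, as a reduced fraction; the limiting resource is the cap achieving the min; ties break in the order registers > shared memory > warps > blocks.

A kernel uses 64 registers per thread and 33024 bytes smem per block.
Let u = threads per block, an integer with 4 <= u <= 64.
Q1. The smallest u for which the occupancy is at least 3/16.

Answer: u = 9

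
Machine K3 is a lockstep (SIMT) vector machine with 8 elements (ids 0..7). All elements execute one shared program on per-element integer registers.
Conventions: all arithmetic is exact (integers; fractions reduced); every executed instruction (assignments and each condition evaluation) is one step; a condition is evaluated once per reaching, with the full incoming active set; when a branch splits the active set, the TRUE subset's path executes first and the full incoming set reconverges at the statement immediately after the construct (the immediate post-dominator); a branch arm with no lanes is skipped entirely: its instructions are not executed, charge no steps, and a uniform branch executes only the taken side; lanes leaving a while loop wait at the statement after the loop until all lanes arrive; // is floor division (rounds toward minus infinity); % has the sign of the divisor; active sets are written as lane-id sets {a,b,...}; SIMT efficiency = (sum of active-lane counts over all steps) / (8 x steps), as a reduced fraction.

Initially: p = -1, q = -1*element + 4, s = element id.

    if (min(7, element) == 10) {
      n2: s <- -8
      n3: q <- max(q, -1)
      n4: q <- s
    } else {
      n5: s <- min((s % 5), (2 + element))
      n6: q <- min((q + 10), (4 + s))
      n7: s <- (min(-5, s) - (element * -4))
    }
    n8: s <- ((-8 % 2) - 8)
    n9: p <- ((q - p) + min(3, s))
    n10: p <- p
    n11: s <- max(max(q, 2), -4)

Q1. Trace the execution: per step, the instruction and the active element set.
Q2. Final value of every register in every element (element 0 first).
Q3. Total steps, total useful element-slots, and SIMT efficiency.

step 0: eval (min(7, element) == 10) {0,1,2,3,4,5,6,7}
step 1: s <- min((s % 5), (2 + element)) {0,1,2,3,4,5,6,7}
step 2: q <- min((q + 10), (4 + s))  {0,1,2,3,4,5,6,7}
step 3: s <- (min(-5, s) - (element * -4)) {0,1,2,3,4,5,6,7}
step 4: s <- ((-8 % 2) - 8)          {0,1,2,3,4,5,6,7}
step 5: p <- ((q - p) + min(3, s))   {0,1,2,3,4,5,6,7}
step 6: p <- p                       {0,1,2,3,4,5,6,7}
step 7: s <- max(max(q, 2), -4)      {0,1,2,3,4,5,6,7}

Answer: 8 steps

p: -3,-2,-1,0,1,-3,-2,-1
q: 4,5,6,7,8,4,5,6
s: 4,5,6,7,8,4,5,6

steps = 8; useful = 64; efficiency = 64/64 = 1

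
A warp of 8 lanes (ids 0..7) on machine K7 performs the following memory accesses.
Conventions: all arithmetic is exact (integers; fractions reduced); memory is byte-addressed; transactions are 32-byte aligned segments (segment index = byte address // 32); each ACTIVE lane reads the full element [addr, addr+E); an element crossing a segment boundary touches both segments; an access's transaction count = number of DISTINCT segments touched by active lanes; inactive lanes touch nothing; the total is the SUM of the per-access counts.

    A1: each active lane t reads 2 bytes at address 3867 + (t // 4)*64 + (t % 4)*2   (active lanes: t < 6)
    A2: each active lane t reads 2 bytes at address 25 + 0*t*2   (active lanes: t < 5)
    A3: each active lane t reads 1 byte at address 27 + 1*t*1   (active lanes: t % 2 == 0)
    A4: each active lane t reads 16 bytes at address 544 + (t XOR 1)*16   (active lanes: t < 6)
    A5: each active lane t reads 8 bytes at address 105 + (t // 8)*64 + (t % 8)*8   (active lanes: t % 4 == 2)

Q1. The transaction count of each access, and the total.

A1: 3 transactions
A2: 1 transaction
A3: 2 transactions
A4: 3 transactions
A5: 3 transactions

Answer: 3,1,2,3,3; total 12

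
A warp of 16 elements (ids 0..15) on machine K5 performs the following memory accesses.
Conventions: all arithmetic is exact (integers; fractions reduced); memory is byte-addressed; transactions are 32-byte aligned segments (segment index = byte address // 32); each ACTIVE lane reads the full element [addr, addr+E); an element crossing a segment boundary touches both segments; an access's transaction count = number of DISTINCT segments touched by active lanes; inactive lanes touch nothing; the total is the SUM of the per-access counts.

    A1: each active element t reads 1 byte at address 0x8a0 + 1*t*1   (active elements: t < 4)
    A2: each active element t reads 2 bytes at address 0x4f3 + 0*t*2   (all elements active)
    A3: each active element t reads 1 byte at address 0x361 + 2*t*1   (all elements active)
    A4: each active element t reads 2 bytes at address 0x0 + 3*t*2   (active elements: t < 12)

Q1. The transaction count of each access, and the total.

A1: 1 transaction
A2: 1 transaction
A3: 1 transaction
A4: 3 transactions

Answer: 1,1,1,3; total 6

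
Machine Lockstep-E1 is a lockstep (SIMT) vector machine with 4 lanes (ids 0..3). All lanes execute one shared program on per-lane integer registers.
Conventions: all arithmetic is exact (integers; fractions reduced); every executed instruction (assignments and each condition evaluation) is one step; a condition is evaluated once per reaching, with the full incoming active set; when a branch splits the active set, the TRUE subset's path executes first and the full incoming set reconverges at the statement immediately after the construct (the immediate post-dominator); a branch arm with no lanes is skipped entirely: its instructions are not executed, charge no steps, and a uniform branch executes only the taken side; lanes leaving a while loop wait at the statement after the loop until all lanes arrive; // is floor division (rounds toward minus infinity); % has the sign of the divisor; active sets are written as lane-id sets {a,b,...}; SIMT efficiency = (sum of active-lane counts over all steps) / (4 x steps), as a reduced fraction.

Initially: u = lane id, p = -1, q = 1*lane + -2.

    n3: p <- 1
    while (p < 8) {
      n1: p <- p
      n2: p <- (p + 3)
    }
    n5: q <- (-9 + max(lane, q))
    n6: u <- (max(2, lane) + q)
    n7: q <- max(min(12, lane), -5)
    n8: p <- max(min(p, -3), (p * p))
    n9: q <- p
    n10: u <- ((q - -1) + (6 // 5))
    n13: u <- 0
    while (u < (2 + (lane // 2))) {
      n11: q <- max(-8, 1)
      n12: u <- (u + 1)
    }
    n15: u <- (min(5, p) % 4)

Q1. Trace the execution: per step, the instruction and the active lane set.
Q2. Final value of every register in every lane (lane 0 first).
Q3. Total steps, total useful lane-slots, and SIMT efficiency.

step 0: p <- 1                       {0,1,2,3}
step 1: eval (p < 8)                 {0,1,2,3}
step 2: p <- p                       {0,1,2,3}
step 3: p <- (p + 3)                 {0,1,2,3}
step 4: eval (p < 8)                 {0,1,2,3}
step 5: p <- p                       {0,1,2,3}
step 6: p <- (p + 3)                 {0,1,2,3}
step 7: eval (p < 8)                 {0,1,2,3}
step 8: p <- p                       {0,1,2,3}
step 9: p <- (p + 3)                 {0,1,2,3}
step 10: eval (p < 8)                 {0,1,2,3}
step 11: q <- (-9 + max(lane, q))     {0,1,2,3}
step 12: u <- (max(2, lane) + q)      {0,1,2,3}
step 13: q <- max(min(12, lane), -5)  {0,1,2,3}
step 14: p <- max(min(p, -3), (p * p)) {0,1,2,3}
step 15: q <- p                       {0,1,2,3}
step 16: u <- ((q - -1) + (6 // 5))   {0,1,2,3}
step 17: u <- 0                       {0,1,2,3}
step 18: eval (u < (2 + (lane // 2))) {0,1,2,3}
step 19: q <- max(-8, 1)              {0,1,2,3}
step 20: u <- (u + 1)                 {0,1,2,3}
step 21: eval (u < (2 + (lane // 2))) {0,1,2,3}
step 22: q <- max(-8, 1)              {0,1,2,3}
step 23: u <- (u + 1)                 {0,1,2,3}
step 24: eval (u < (2 + (lane // 2))) {0,1,2,3}
step 25: q <- max(-8, 1)              {2,3}
step 26: u <- (u + 1)                 {2,3}
step 27: eval (u < (2 + (lane // 2))) {2,3}
step 28: u <- (min(5, p) % 4)         {0,1,2,3}

Answer: 29 steps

u: 1,1,1,1
p: 100,100,100,100
q: 1,1,1,1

steps = 29; useful = 110; efficiency = 110/116 = 55/58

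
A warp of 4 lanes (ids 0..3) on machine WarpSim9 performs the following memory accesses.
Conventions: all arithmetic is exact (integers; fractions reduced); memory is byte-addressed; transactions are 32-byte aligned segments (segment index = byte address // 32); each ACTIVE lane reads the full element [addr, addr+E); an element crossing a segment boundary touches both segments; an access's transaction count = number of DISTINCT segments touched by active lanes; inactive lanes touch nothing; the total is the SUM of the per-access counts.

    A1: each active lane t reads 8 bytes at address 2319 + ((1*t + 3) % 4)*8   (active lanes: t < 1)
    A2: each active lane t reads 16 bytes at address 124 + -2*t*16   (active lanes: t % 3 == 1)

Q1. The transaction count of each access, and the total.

A1: 1 transaction
A2: 2 transactions

Answer: 1,2; total 3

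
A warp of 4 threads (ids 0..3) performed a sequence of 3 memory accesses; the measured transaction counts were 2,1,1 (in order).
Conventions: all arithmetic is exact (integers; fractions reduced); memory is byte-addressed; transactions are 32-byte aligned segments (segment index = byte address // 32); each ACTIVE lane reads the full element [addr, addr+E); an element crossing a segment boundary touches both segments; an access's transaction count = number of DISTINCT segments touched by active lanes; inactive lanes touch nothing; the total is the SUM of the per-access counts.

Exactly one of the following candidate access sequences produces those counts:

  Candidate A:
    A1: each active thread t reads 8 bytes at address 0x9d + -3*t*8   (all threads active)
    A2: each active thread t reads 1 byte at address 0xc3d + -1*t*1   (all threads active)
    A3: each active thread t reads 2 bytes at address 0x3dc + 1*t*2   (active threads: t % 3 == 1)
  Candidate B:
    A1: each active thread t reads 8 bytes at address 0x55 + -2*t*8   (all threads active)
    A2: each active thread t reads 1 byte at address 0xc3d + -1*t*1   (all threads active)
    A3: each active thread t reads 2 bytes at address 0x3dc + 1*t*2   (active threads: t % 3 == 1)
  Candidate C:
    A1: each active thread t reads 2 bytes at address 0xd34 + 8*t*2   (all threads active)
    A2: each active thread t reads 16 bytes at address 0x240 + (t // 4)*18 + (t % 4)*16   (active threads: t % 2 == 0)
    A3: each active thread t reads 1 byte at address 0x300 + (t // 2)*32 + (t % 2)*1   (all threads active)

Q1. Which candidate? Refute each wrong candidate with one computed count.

A: A1 gives 4 transactions, not 2
C: A1 gives 3 transactions, not 2
B: all counts match (2,1,1)

Answer: B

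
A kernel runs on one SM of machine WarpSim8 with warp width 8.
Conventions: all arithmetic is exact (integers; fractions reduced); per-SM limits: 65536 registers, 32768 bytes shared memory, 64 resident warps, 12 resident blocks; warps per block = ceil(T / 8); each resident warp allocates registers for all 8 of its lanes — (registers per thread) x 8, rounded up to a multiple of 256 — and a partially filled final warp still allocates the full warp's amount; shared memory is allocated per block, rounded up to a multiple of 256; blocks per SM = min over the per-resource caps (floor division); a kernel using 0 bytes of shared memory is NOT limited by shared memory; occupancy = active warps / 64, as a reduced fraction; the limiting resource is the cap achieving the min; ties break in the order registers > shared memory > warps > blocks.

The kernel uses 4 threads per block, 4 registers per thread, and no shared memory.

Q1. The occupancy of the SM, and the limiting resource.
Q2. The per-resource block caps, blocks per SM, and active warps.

Answer: occupancy 3/16, limited by blocks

registers: 256 blocks
shared memory: no limit (kernel uses none)
warps: 64 blocks
blocks: 12 blocks

Answer: 12 blocks, 12 active warps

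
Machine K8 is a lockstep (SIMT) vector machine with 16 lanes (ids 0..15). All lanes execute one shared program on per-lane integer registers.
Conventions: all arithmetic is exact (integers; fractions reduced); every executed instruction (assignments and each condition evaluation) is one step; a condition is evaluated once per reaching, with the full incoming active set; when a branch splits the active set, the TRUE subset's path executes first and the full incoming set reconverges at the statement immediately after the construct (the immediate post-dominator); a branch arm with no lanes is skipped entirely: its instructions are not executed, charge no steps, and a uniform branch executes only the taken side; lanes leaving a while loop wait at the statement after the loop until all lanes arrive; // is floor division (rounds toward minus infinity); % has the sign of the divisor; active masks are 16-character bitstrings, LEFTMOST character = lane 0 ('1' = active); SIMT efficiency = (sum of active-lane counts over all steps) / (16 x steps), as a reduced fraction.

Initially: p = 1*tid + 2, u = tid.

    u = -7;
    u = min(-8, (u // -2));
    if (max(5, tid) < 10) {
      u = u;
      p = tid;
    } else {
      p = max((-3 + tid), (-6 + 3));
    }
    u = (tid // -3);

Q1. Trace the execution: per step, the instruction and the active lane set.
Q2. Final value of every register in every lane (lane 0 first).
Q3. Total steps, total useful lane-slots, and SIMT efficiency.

step 0: u <- -7                      1111111111111111
step 1: u <- min(-8, (u // -2))      1111111111111111
step 2: eval (max(5, tid) < 10)      1111111111111111
step 3: u <- u                       1111111111000000
step 4: p <- tid                     1111111111000000
step 5: p <- max((-3 + tid), (-6 + 3)) 0000000000111111
step 6: u <- (tid // -3)             1111111111111111

Answer: 7 steps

p: 0,1,2,3,4,5,6,7,8,9,7,8,9,10,11,12
u: 0,-1,-1,-1,-2,-2,-2,-3,-3,-3,-4,-4,-4,-5,-5,-5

steps = 7; useful = 90; efficiency = 90/112 = 45/56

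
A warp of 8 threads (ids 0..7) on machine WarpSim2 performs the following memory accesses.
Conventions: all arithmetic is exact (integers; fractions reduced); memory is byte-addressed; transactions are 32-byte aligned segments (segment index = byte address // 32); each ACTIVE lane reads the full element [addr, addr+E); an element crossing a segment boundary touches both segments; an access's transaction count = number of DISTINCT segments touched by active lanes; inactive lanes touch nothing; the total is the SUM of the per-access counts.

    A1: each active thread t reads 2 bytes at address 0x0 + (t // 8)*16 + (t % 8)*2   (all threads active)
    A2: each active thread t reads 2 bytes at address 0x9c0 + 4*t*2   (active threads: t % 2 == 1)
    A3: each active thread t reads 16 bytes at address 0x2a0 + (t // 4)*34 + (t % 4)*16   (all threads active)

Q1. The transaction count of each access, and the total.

A1: 1 transaction
A2: 2 transactions
A3: 4 transactions

Answer: 1,2,4; total 7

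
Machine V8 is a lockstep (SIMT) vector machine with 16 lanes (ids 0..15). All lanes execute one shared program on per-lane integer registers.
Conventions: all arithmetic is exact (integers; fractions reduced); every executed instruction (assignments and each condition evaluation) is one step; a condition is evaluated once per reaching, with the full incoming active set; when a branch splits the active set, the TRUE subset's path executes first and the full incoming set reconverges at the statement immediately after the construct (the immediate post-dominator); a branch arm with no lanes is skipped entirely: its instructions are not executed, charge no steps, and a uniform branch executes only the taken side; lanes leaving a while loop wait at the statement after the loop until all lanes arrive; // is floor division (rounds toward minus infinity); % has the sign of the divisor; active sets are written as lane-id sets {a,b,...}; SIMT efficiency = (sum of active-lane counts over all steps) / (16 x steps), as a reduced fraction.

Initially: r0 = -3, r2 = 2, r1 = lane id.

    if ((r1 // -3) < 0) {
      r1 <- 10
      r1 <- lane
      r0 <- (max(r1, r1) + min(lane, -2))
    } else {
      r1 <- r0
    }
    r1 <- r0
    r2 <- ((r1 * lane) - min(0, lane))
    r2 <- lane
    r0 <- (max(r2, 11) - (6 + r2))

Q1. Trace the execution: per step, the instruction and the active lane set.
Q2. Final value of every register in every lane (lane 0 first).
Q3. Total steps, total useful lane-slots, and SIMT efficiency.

step 0: eval ((r1 // -3) < 0)        {0,1,2,3,4,5,6,7,8,9,10,11,12,13,14,15}
step 1: r1 <- 10                     {1,2,3,4,5,6,7,8,9,10,11,12,13,14,15}
step 2: r1 <- lane                   {1,2,3,4,5,6,7,8,9,10,11,12,13,14,15}
step 3: r0 <- (max(r1, r1) + min(lane, -2)) {1,2,3,4,5,6,7,8,9,10,11,12,13,14,15}
step 4: r1 <- r0                     {0}
step 5: r1 <- r0                     {0,1,2,3,4,5,6,7,8,9,10,11,12,13,14,15}
step 6: r2 <- ((r1 * lane) - min(0, lane)) {0,1,2,3,4,5,6,7,8,9,10,11,12,13,14,15}
step 7: r2 <- lane                   {0,1,2,3,4,5,6,7,8,9,10,11,12,13,14,15}
step 8: r0 <- (max(r2, 11) - (6 + r2)) {0,1,2,3,4,5,6,7,8,9,10,11,12,13,14,15}

Answer: 9 steps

r0: 5,4,3,2,1,0,-1,-2,-3,-4,-5,-6,-6,-6,-6,-6
r2: 0,1,2,3,4,5,6,7,8,9,10,11,12,13,14,15
r1: -3,-1,0,1,2,3,4,5,6,7,8,9,10,11,12,13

steps = 9; useful = 126; efficiency = 126/144 = 7/8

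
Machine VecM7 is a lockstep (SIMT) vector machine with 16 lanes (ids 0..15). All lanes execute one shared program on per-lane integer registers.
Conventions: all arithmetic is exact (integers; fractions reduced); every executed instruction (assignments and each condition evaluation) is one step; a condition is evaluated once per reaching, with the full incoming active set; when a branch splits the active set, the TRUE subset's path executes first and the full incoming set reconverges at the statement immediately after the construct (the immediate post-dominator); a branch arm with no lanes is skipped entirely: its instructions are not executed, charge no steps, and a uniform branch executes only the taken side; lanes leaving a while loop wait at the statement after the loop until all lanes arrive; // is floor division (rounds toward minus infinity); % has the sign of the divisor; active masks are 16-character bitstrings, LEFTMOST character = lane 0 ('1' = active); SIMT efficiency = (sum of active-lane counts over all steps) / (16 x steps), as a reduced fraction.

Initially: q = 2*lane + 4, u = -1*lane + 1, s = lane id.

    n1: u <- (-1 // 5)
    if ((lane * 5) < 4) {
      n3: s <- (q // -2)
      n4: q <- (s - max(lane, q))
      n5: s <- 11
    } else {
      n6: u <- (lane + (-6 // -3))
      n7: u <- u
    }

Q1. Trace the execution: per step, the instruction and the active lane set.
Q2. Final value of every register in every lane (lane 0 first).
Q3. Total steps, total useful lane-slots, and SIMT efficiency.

step 0: u <- (-1 // 5)               1111111111111111
step 1: eval ((lane * 5) < 4)        1111111111111111
step 2: s <- (q // -2)               1000000000000000
step 3: q <- (s - max(lane, q))      1000000000000000
step 4: s <- 11                      1000000000000000
step 5: u <- (lane + (-6 // -3))     0111111111111111
step 6: u <- u                       0111111111111111

Answer: 7 steps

q: -6,6,8,10,12,14,16,18,20,22,24,26,28,30,32,34
u: -1,3,4,5,6,7,8,9,10,11,12,13,14,15,16,17
s: 11,1,2,3,4,5,6,7,8,9,10,11,12,13,14,15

steps = 7; useful = 65; efficiency = 65/112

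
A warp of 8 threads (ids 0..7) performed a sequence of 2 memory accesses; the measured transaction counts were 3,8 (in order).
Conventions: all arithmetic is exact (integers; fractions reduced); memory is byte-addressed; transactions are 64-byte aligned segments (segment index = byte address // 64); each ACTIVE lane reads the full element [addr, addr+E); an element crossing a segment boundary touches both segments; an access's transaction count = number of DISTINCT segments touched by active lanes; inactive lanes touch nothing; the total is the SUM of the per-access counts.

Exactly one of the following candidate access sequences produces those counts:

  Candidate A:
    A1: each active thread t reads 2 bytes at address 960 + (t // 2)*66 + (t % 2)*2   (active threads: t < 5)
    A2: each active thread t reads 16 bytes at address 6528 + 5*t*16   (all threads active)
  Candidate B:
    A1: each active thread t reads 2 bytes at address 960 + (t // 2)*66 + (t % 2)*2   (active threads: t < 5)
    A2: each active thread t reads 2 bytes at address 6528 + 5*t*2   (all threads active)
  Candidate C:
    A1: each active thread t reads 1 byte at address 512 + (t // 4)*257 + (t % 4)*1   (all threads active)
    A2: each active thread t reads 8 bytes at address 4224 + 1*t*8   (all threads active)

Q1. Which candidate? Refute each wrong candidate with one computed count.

B: A2 gives 2 transactions, not 8
C: A1 gives 2 transactions, not 3
A: all counts match (3,8)

Answer: A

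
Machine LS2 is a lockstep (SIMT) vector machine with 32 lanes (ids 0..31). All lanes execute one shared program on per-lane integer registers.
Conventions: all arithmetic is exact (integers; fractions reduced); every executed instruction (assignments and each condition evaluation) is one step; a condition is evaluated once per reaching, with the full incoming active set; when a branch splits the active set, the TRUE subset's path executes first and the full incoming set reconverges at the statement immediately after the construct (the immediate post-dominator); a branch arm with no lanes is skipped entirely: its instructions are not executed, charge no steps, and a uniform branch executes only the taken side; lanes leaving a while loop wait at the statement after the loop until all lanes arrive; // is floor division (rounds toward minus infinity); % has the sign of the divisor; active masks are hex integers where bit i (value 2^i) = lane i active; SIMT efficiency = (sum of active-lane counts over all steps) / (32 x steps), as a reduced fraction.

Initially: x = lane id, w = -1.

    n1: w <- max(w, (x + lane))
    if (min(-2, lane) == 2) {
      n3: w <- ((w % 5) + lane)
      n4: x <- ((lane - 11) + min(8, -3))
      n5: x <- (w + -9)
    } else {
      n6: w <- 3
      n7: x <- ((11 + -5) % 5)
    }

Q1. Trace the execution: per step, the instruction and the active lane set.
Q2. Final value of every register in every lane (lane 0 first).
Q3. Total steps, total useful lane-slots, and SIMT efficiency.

step 0: w <- max(w, (x + lane))      0xffffffff
step 1: eval (min(-2, lane) == 2)    0xffffffff
step 2: w <- 3                       0xffffffff
step 3: x <- ((11 + -5) % 5)         0xffffffff

Answer: 4 steps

x: 1,1,1,1,1,1,1,1,1,1,1,1,1,1,1,1,1,1,1,1,1,1,1,1,1,1,1,1,1,1,1,1
w: 3,3,3,3,3,3,3,3,3,3,3,3,3,3,3,3,3,3,3,3,3,3,3,3,3,3,3,3,3,3,3,3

steps = 4; useful = 128; efficiency = 128/128 = 1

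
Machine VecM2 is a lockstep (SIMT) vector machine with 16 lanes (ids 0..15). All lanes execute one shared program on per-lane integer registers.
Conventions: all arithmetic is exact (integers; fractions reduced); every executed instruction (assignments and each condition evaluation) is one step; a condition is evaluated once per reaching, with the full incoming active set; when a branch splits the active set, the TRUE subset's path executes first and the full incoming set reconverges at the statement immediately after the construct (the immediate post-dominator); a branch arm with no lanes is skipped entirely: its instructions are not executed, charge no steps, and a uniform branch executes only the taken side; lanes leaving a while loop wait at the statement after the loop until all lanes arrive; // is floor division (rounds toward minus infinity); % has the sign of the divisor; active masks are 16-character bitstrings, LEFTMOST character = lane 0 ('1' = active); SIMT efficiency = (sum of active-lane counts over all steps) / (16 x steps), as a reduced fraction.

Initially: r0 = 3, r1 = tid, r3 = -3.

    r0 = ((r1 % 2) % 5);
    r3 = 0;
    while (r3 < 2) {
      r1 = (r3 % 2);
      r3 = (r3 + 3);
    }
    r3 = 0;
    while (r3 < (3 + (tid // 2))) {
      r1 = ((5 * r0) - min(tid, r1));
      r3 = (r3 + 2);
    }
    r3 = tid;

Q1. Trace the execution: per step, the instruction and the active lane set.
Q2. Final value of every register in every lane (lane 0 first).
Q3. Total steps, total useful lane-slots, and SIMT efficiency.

step 0: r0 <- ((r1 % 2) % 5)         1111111111111111
step 1: r3 <- 0                      1111111111111111
step 2: eval (r3 < 2)                1111111111111111
step 3: r1 <- (r3 % 2)               1111111111111111
step 4: r3 <- (r3 + 3)               1111111111111111
step 5: eval (r3 < 2)                1111111111111111
step 6: r3 <- 0                      1111111111111111
step 7: eval (r3 < (3 + (tid // 2))) 1111111111111111
step 8: r1 <- ((5 * r0) - min(tid, r1)) 1111111111111111
step 9: r3 <- (r3 + 2)               1111111111111111
step 10: eval (r3 < (3 + (tid // 2))) 1111111111111111
step 11: r1 <- ((5 * r0) - min(tid, r1)) 1111111111111111
step 12: r3 <- (r3 + 2)               1111111111111111
step 13: eval (r3 < (3 + (tid // 2))) 1111111111111111
step 14: r1 <- ((5 * r0) - min(tid, r1)) 0000111111111111
step 15: r3 <- (r3 + 2)               0000111111111111
step 16: eval (r3 < (3 + (tid // 2))) 0000111111111111
step 17: r1 <- ((5 * r0) - min(tid, r1)) 0000000011111111
step 18: r3 <- (r3 + 2)               0000000011111111
step 19: eval (r3 < (3 + (tid // 2))) 0000000011111111
step 20: r1 <- ((5 * r0) - min(tid, r1)) 0000000000001111
step 21: r3 <- (r3 + 2)               0000000000001111
step 22: eval (r3 < (3 + (tid // 2))) 0000000000001111
step 23: r3 <- tid                    1111111111111111

Answer: 24 steps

r0: 0,1,0,1,0,1,0,1,0,1,0,1,0,1,0,1
r1: 0,4,0,2,0,5,0,5,0,0,0,0,0,5,0,5
r3: 0,1,2,3,4,5,6,7,8,9,10,11,12,13,14,15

steps = 24; useful = 312; efficiency = 312/384 = 13/16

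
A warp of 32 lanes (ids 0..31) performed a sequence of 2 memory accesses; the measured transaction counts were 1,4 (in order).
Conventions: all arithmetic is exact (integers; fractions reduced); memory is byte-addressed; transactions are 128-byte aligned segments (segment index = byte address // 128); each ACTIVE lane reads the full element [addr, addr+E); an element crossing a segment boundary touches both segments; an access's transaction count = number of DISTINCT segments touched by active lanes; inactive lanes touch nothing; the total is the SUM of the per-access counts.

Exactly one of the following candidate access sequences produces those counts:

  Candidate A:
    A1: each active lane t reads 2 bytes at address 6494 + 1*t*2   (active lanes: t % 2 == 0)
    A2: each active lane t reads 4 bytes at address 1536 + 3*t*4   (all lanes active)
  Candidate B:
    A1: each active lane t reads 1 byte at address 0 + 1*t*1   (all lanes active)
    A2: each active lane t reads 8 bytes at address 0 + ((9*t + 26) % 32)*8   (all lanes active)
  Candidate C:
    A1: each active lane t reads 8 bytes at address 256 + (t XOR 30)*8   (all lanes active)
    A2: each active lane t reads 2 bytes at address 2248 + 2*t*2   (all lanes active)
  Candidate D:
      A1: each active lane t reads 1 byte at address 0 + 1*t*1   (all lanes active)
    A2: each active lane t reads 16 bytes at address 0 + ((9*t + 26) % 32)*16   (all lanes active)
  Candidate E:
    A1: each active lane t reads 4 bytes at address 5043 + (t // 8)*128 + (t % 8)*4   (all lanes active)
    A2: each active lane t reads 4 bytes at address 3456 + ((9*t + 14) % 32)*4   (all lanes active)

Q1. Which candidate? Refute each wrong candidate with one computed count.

A: A1 gives 2 transactions, not 1
B: A2 gives 2 transactions, not 4
C: A1 gives 2 transactions, not 1
E: A1 gives 4 transactions, not 1
D: all counts match (1,4)

Answer: D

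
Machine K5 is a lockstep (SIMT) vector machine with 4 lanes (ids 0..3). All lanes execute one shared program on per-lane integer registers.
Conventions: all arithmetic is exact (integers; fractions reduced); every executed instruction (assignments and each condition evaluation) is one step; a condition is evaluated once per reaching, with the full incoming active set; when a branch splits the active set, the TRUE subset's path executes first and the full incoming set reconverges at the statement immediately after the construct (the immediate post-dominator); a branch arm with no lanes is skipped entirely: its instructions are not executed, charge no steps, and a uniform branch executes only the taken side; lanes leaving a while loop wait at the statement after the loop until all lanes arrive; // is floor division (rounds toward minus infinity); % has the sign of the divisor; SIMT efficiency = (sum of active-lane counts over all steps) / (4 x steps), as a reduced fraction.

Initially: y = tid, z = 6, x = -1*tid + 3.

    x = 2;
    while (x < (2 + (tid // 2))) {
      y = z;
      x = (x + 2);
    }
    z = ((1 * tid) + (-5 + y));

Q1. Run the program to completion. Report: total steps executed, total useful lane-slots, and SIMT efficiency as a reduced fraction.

Answer: 6 steps, 18 useful, 3/4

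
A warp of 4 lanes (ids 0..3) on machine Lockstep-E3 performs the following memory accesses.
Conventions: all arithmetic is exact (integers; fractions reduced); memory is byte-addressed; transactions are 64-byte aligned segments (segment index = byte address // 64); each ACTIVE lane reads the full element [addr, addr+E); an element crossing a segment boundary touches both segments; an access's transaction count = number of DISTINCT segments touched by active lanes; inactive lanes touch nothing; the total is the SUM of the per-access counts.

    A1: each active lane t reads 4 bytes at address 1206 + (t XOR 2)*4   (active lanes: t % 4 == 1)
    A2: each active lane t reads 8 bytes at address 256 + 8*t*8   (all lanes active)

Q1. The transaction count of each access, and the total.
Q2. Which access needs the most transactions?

A1: 1 transaction
A2: 4 transactions

Answer: 1,4; total 5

Answer: A2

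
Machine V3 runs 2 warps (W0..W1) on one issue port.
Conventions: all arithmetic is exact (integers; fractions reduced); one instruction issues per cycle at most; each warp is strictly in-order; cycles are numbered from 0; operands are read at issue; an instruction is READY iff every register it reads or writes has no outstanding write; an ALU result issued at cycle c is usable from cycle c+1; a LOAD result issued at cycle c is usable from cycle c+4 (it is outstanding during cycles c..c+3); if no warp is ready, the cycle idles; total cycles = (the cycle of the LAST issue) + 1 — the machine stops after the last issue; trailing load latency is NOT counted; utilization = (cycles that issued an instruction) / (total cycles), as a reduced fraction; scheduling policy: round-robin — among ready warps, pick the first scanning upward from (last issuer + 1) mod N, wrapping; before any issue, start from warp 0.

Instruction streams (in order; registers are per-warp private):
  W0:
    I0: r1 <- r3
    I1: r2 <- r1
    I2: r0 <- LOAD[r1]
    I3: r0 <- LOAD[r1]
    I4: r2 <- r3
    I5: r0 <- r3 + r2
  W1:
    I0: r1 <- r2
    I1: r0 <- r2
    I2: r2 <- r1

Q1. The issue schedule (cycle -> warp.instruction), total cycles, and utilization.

cycle 0: W0.I0
cycle 1: W1.I0
cycle 2: W0.I1
cycle 3: W1.I1
cycle 4: W0.I2
cycle 5: W1.I2
cycle 6: idle
cycle 7: idle
cycle 8: W0.I3
cycle 9: W0.I4
cycle 10: idle
cycle 11: idle
cycle 12: W0.I5

Answer: 13 cycles, utilization 9/13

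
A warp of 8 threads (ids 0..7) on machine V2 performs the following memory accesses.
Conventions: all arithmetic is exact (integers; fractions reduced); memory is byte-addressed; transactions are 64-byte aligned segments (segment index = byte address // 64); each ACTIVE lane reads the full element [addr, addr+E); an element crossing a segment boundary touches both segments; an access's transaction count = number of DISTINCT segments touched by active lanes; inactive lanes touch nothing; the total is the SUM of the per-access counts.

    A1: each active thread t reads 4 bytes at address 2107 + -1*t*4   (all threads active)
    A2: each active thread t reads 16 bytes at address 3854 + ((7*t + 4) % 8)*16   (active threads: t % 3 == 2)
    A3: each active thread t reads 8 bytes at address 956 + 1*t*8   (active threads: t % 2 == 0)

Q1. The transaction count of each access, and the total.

A1: 1 transaction
A2: 3 transactions
A3: 2 transactions

Answer: 1,3,2; total 6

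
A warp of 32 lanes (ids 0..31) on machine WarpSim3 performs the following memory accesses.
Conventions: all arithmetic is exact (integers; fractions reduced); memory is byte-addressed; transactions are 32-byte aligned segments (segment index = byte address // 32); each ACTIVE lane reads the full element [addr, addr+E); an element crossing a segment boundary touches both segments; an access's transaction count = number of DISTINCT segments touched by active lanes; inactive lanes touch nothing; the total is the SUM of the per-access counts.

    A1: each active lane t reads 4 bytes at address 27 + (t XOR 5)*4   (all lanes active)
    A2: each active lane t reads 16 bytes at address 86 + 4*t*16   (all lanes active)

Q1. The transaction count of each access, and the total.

A1: 5 transactions
A2: 64 transactions

Answer: 5,64; total 69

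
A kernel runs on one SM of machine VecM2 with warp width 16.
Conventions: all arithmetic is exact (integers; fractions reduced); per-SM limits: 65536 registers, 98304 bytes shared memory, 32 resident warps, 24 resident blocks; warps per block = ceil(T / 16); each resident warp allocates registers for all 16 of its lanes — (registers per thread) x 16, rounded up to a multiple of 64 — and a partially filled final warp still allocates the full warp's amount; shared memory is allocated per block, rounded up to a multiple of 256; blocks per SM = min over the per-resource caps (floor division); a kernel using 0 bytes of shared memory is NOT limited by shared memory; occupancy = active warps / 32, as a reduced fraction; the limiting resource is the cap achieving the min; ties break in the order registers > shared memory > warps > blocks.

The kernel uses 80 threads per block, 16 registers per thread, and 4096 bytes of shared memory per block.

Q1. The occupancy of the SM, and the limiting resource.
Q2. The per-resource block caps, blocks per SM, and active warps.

Answer: occupancy 15/16, limited by warps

registers: 51 blocks
shared memory: 24 blocks
warps: 6 blocks
blocks: 24 blocks

Answer: 6 blocks, 30 active warps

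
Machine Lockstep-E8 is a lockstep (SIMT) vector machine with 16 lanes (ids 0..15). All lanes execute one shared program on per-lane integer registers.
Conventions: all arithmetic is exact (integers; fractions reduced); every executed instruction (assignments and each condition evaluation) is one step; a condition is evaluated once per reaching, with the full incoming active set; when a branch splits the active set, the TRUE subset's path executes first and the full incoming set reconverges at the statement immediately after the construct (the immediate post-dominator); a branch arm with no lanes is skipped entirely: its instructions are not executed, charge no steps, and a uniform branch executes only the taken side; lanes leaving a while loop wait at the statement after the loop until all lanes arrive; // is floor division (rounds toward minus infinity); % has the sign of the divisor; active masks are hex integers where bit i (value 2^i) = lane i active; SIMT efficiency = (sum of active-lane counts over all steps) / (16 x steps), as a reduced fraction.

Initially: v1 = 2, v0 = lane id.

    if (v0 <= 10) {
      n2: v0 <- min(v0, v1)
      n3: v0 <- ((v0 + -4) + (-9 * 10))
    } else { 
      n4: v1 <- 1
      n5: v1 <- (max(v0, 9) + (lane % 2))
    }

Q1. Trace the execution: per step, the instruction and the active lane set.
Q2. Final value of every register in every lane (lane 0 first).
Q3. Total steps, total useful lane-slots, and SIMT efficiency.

step 0: eval (v0 <= 10)              0xffff
step 1: v0 <- min(v0, v1)            0x07ff
step 2: v0 <- ((v0 + -4) + (-9 * 10)) 0x07ff
step 3: v1 <- 1                      0xf800
step 4: v1 <- (max(v0, 9) + (lane % 2)) 0xf800

Answer: 5 steps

v1: 2,2,2,2,2,2,2,2,2,2,2,12,12,14,14,16
v0: -94,-93,-92,-92,-92,-92,-92,-92,-92,-92,-92,11,12,13,14,15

steps = 5; useful = 48; efficiency = 48/80 = 3/5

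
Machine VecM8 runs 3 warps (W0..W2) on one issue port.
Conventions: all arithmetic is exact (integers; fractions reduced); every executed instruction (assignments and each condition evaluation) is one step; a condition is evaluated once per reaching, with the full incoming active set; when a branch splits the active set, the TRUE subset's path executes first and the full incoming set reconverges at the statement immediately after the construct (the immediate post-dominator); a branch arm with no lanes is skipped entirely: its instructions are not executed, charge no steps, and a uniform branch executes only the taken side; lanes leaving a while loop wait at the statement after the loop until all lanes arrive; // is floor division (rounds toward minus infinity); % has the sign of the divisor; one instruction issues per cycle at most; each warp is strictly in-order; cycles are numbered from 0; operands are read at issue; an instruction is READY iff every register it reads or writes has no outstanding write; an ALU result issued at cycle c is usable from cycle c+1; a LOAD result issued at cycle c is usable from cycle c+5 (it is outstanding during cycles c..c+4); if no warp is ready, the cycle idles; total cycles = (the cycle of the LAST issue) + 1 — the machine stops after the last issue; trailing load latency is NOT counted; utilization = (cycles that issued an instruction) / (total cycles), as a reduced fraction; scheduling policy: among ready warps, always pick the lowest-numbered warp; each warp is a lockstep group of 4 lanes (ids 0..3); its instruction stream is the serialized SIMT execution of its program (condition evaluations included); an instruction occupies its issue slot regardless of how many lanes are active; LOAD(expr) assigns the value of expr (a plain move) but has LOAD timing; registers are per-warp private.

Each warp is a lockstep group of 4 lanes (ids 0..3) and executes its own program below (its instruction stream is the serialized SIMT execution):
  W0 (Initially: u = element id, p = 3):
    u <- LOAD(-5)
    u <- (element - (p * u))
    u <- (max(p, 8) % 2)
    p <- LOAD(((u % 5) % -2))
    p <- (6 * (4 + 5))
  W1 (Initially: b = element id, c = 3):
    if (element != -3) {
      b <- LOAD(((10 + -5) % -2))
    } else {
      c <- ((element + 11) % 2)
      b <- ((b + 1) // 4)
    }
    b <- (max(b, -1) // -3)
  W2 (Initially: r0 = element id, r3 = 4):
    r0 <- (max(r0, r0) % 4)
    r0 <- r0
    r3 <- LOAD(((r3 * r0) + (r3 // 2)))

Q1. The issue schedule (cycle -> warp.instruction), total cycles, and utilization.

cycle 0: W0.I0
cycle 1: W1.I0
cycle 2: W1.I1
cycle 3: W2.I0
cycle 4: W2.I1
cycle 5: W0.I1
cycle 6: W0.I2
cycle 7: W0.I3
cycle 8: W1.I2
cycle 9: W2.I2
cycle 10: idle
cycle 11: idle
cycle 12: W0.I4

Answer: 13 cycles, utilization 11/13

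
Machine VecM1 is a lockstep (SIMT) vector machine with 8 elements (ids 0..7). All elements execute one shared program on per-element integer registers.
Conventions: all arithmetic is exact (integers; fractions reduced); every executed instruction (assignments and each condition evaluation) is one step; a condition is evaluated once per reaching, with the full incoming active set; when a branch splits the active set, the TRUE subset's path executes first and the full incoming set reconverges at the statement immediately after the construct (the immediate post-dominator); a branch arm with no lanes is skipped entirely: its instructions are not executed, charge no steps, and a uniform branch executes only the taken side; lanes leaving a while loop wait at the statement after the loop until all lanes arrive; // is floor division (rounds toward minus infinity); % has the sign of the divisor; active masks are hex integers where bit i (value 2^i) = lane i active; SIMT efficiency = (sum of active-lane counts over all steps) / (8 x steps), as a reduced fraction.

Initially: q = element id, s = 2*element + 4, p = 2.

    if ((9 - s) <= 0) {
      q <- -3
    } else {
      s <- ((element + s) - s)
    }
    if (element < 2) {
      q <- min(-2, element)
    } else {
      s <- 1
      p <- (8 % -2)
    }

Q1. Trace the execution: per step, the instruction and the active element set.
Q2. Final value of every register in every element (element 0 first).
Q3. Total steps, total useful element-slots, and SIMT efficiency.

step 0: eval ((9 - s) <= 0)          0xff
step 1: q <- -3                      0xf8
step 2: s <- ((element + s) - s)     0x07
step 3: eval (element < 2)           0xff
step 4: q <- min(-2, element)        0x03
step 5: s <- 1                       0xfc
step 6: p <- (8 % -2)                0xfc

Answer: 7 steps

q: -2,-2,2,-3,-3,-3,-3,-3
s: 0,1,1,1,1,1,1,1
p: 2,2,0,0,0,0,0,0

steps = 7; useful = 38; efficiency = 38/56 = 19/28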